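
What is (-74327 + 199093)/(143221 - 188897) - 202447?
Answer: -4623546969/22838 ≈ -2.0245e+5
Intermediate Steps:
(-74327 + 199093)/(143221 - 188897) - 202447 = 124766/(-45676) - 202447 = 124766*(-1/45676) - 202447 = -62383/22838 - 202447 = -4623546969/22838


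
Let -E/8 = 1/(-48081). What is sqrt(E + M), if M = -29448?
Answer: 8*I*sqrt(1063708944870)/48081 ≈ 171.6*I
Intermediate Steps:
E = 8/48081 (E = -8/(-48081) = -8*(-1/48081) = 8/48081 ≈ 0.00016639)
sqrt(E + M) = sqrt(8/48081 - 29448) = sqrt(-1415889280/48081) = 8*I*sqrt(1063708944870)/48081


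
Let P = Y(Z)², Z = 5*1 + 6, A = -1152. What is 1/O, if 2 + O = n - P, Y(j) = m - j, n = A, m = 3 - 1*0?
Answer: -1/1218 ≈ -0.00082102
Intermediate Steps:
m = 3 (m = 3 + 0 = 3)
n = -1152
Z = 11 (Z = 5 + 6 = 11)
Y(j) = 3 - j
P = 64 (P = (3 - 1*11)² = (3 - 11)² = (-8)² = 64)
O = -1218 (O = -2 + (-1152 - 1*64) = -2 + (-1152 - 64) = -2 - 1216 = -1218)
1/O = 1/(-1218) = -1/1218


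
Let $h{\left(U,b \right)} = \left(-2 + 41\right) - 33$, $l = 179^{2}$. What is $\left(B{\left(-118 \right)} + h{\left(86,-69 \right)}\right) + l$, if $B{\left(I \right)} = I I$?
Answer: $45971$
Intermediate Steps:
$B{\left(I \right)} = I^{2}$
$l = 32041$
$h{\left(U,b \right)} = 6$ ($h{\left(U,b \right)} = 39 - 33 = 6$)
$\left(B{\left(-118 \right)} + h{\left(86,-69 \right)}\right) + l = \left(\left(-118\right)^{2} + 6\right) + 32041 = \left(13924 + 6\right) + 32041 = 13930 + 32041 = 45971$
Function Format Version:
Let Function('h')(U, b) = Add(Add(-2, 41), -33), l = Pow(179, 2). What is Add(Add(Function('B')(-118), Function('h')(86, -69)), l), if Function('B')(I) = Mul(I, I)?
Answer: 45971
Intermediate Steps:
Function('B')(I) = Pow(I, 2)
l = 32041
Function('h')(U, b) = 6 (Function('h')(U, b) = Add(39, -33) = 6)
Add(Add(Function('B')(-118), Function('h')(86, -69)), l) = Add(Add(Pow(-118, 2), 6), 32041) = Add(Add(13924, 6), 32041) = Add(13930, 32041) = 45971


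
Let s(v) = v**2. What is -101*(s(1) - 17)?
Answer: 1616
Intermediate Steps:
-101*(s(1) - 17) = -101*(1**2 - 17) = -101*(1 - 17) = -101*(-16) = 1616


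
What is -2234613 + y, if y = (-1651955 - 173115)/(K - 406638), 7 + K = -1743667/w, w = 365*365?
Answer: -60532219260980873/27088511896 ≈ -2.2346e+6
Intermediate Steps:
w = 133225
K = -2676242/133225 (K = -7 - 1743667/133225 = -2676242/133225 ≈ -20.088)
y = 121572475375/27088511896 (y = (-1651955 - 173115)/(-2676242/133225 - 406638) = -1825070/(-54177023792/133225) = -1825070*(-133225/54177023792) = 121572475375/27088511896 ≈ 4.4880)
-2234613 + y = -2234613 + 121572475375/27088511896 = -60532219260980873/27088511896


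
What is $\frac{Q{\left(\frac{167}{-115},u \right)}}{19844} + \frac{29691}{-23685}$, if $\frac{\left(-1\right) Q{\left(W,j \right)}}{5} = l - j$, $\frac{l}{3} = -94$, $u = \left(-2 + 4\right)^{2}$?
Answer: $- \frac{8413919}{7121290} \approx -1.1815$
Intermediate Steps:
$u = 4$ ($u = 2^{2} = 4$)
$l = -282$ ($l = 3 \left(-94\right) = -282$)
$Q{\left(W,j \right)} = 1410 + 5 j$ ($Q{\left(W,j \right)} = - 5 \left(-282 - j\right) = 1410 + 5 j$)
$\frac{Q{\left(\frac{167}{-115},u \right)}}{19844} + \frac{29691}{-23685} = \frac{1410 + 5 \cdot 4}{19844} + \frac{29691}{-23685} = \left(1410 + 20\right) \frac{1}{19844} + 29691 \left(- \frac{1}{23685}\right) = 1430 \cdot \frac{1}{19844} - \frac{9897}{7895} = \frac{65}{902} - \frac{9897}{7895} = - \frac{8413919}{7121290}$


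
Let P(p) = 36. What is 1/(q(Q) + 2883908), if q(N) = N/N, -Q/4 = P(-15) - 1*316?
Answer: 1/2883909 ≈ 3.4675e-7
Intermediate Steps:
Q = 1120 (Q = -4*(36 - 1*316) = -4*(36 - 316) = -4*(-280) = 1120)
q(N) = 1
1/(q(Q) + 2883908) = 1/(1 + 2883908) = 1/2883909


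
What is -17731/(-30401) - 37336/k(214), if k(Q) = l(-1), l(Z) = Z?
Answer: 162152781/4343 ≈ 37337.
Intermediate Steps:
k(Q) = -1
-17731/(-30401) - 37336/k(214) = -17731/(-30401) - 37336/(-1) = -17731*(-1/30401) - 37336*(-1) = 2533/4343 + 37336 = 162152781/4343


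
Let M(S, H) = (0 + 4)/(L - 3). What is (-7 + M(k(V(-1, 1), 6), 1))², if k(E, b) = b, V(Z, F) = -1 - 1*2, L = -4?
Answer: 2809/49 ≈ 57.327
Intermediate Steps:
V(Z, F) = -3 (V(Z, F) = -1 - 2 = -3)
M(S, H) = -4/7 (M(S, H) = (0 + 4)/(-4 - 3) = 4/(-7) = 4*(-⅐) = -4/7)
(-7 + M(k(V(-1, 1), 6), 1))² = (-7 - 4/7)² = (-53/7)² = 2809/49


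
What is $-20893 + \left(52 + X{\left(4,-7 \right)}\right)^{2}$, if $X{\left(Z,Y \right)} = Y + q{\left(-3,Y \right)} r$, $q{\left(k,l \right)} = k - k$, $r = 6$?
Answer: $-18868$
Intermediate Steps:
$q{\left(k,l \right)} = 0$
$X{\left(Z,Y \right)} = Y$ ($X{\left(Z,Y \right)} = Y + 0 \cdot 6 = Y + 0 = Y$)
$-20893 + \left(52 + X{\left(4,-7 \right)}\right)^{2} = -20893 + \left(52 - 7\right)^{2} = -20893 + 45^{2} = -20893 + 2025 = -18868$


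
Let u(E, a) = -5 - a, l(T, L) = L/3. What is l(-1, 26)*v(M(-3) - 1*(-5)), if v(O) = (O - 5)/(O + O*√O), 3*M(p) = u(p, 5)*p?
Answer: -26/63 + 26*√15/63 ≈ 1.1857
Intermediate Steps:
l(T, L) = L/3 (l(T, L) = L*(⅓) = L/3)
M(p) = -10*p/3 (M(p) = ((-5 - 1*5)*p)/3 = ((-5 - 5)*p)/3 = (-10*p)/3 = -10*p/3)
v(O) = (-5 + O)/(O + O^(3/2))
l(-1, 26)*v(M(-3) - 1*(-5)) = ((⅓)*26)*((-5 + (-10/3*(-3) - 1*(-5)))/((-10/3*(-3) - 1*(-5)) + (-10/3*(-3) - 1*(-5))^(3/2))) = 26*((-5 + (10 + 5))/((10 + 5) + (10 + 5)^(3/2)))/3 = 26*((-5 + 15)/(15 + 15^(3/2)))/3 = 26*(10/(15 + 15*√15))/3 = 260/(3*(15 + 15*√15))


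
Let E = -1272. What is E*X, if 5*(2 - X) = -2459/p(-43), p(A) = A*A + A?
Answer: -4350028/1505 ≈ -2890.4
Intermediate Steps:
p(A) = A + A² (p(A) = A² + A = A + A²)
X = 20519/9030 (X = 2 - (-2459)/(5*((-43*(1 - 43)))) = 2 - (-2459)/(5*((-43*(-42)))) = 2 - (-2459)/(5*1806) = 2 - ⅕*(-2459/1806) = 2 + 2459/9030 = 20519/9030 ≈ 2.2723)
E*X = -1272*20519/9030 = -4350028/1505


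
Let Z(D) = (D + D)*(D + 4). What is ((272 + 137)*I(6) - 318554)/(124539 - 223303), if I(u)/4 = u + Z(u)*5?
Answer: -336431/49382 ≈ -6.8128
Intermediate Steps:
Z(D) = 2*D*(4 + D) (Z(D) = (2*D)*(4 + D) = 2*D*(4 + D))
I(u) = 4*u + 40*u*(4 + u) (I(u) = 4*(u + (2*u*(4 + u))*5) = 4*(u + 10*u*(4 + u)) = 4*u + 40*u*(4 + u))
((272 + 137)*I(6) - 318554)/(124539 - 223303) = ((272 + 137)*(4*6*(41 + 10*6)) - 318554)/(124539 - 223303) = (409*(4*6*(41 + 60)) - 318554)/(-98764) = (409*(4*6*101) - 318554)*(-1/98764) = (409*2424 - 318554)*(-1/98764) = (991416 - 318554)*(-1/98764) = 672862*(-1/98764) = -336431/49382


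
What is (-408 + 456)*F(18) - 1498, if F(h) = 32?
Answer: 38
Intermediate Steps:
(-408 + 456)*F(18) - 1498 = (-408 + 456)*32 - 1498 = 48*32 - 1498 = 1536 - 1498 = 38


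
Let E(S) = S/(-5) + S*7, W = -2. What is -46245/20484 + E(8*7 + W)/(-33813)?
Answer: -17115511/7544940 ≈ -2.2685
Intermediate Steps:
E(S) = 34*S/5 (E(S) = S*(-⅕) + 7*S = -S/5 + 7*S = 34*S/5)
-46245/20484 + E(8*7 + W)/(-33813) = -46245/20484 + (34*(8*7 - 2)/5)/(-33813) = -46245*1/20484 + (34*(56 - 2)/5)*(-1/33813) = -15415/6828 + ((34/5)*54)*(-1/33813) = -15415/6828 + (1836/5)*(-1/33813) = -15415/6828 - 12/1105 = -17115511/7544940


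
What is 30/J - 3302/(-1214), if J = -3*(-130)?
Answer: 22070/7891 ≈ 2.7969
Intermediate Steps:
J = 390
30/J - 3302/(-1214) = 30/390 - 3302/(-1214) = 30*(1/390) - 3302*(-1/1214) = 1/13 + 1651/607 = 22070/7891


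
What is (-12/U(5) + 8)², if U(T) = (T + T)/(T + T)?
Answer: 16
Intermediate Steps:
U(T) = 1 (U(T) = (2*T)/((2*T)) = (2*T)*(1/(2*T)) = 1)
(-12/U(5) + 8)² = (-12/1 + 8)² = (-12*1 + 8)² = (-12 + 8)² = (-4)² = 16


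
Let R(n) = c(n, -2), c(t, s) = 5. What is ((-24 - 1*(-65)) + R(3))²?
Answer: 2116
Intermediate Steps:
R(n) = 5
((-24 - 1*(-65)) + R(3))² = ((-24 - 1*(-65)) + 5)² = ((-24 + 65) + 5)² = (41 + 5)² = 46² = 2116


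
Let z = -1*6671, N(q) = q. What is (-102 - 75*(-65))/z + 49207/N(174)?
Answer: 327429395/1160754 ≈ 282.08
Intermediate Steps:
z = -6671
(-102 - 75*(-65))/z + 49207/N(174) = (-102 - 75*(-65))/(-6671) + 49207/174 = (-102 + 4875)*(-1/6671) + 49207*(1/174) = 4773*(-1/6671) + 49207/174 = -4773/6671 + 49207/174 = 327429395/1160754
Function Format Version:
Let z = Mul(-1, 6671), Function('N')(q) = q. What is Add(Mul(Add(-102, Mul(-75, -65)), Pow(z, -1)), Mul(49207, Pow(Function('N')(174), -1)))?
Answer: Rational(327429395, 1160754) ≈ 282.08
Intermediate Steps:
z = -6671
Add(Mul(Add(-102, Mul(-75, -65)), Pow(z, -1)), Mul(49207, Pow(Function('N')(174), -1))) = Add(Mul(Add(-102, Mul(-75, -65)), Pow(-6671, -1)), Mul(49207, Pow(174, -1))) = Add(Mul(Add(-102, 4875), Rational(-1, 6671)), Mul(49207, Rational(1, 174))) = Add(Mul(4773, Rational(-1, 6671)), Rational(49207, 174)) = Add(Rational(-4773, 6671), Rational(49207, 174)) = Rational(327429395, 1160754)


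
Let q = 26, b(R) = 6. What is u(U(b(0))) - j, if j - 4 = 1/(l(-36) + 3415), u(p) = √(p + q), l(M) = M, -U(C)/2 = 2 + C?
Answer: -13517/3379 + √10 ≈ -0.83802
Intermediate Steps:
U(C) = -4 - 2*C (U(C) = -2*(2 + C) = -4 - 2*C)
u(p) = √(26 + p) (u(p) = √(p + 26) = √(26 + p))
j = 13517/3379 (j = 4 + 1/(-36 + 3415) = 4 + 1/3379 = 13517/3379 ≈ 4.0003)
u(U(b(0))) - j = √(26 + (-4 - 2*6)) - 1*13517/3379 = √(26 + (-4 - 12)) - 13517/3379 = √(26 - 16) - 13517/3379 = √10 - 13517/3379 = -13517/3379 + √10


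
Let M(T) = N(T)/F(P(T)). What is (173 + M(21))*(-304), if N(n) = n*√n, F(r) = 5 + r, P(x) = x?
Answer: -52592 - 3192*√21/13 ≈ -53717.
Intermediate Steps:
N(n) = n^(3/2)
M(T) = T^(3/2)/(5 + T)
(173 + M(21))*(-304) = (173 + 21^(3/2)/(5 + 21))*(-304) = (173 + (21*√21)/26)*(-304) = (173 + (21*√21)*(1/26))*(-304) = (173 + 21*√21/26)*(-304) = -52592 - 3192*√21/13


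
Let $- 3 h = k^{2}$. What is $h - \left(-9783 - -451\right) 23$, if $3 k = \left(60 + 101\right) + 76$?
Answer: $\frac{637667}{3} \approx 2.1256 \cdot 10^{5}$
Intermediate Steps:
$k = 79$ ($k = \frac{\left(60 + 101\right) + 76}{3} = \frac{161 + 76}{3} = \frac{1}{3} \cdot 237 = 79$)
$h = - \frac{6241}{3}$ ($h = - \frac{79^{2}}{3} = \left(- \frac{1}{3}\right) 6241 = - \frac{6241}{3} \approx -2080.3$)
$h - \left(-9783 - -451\right) 23 = - \frac{6241}{3} - \left(-9783 - -451\right) 23 = - \frac{6241}{3} - \left(-9783 + 451\right) 23 = - \frac{6241}{3} - \left(-9332\right) 23 = - \frac{6241}{3} - -214636 = - \frac{6241}{3} + 214636 = \frac{637667}{3}$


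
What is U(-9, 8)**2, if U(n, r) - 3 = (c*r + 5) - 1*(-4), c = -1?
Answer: 16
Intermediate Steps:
U(n, r) = 12 - r (U(n, r) = 3 + ((-r + 5) - 1*(-4)) = 3 + ((5 - r) + 4) = 3 + (9 - r) = 12 - r)
U(-9, 8)**2 = (12 - 1*8)**2 = (12 - 8)**2 = 4**2 = 16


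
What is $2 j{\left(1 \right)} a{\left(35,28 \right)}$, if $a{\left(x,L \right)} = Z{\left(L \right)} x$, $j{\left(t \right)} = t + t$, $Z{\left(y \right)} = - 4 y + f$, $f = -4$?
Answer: $-16240$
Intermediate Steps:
$Z{\left(y \right)} = -4 - 4 y$ ($Z{\left(y \right)} = - 4 y - 4 = -4 - 4 y$)
$j{\left(t \right)} = 2 t$
$a{\left(x,L \right)} = x \left(-4 - 4 L\right)$ ($a{\left(x,L \right)} = \left(-4 - 4 L\right) x = x \left(-4 - 4 L\right)$)
$2 j{\left(1 \right)} a{\left(35,28 \right)} = 2 \cdot 2 \cdot 1 \left(\left(-4\right) 35 \left(1 + 28\right)\right) = 2 \cdot 2 \left(\left(-4\right) 35 \cdot 29\right) = 4 \left(-4060\right) = -16240$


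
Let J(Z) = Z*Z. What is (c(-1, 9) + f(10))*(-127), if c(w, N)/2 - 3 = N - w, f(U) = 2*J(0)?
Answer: -3302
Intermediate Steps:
J(Z) = Z**2
f(U) = 0 (f(U) = 2*0**2 = 2*0 = 0)
c(w, N) = 6 - 2*w + 2*N (c(w, N) = 6 + 2*(N - w) = 6 + (-2*w + 2*N) = 6 - 2*w + 2*N)
(c(-1, 9) + f(10))*(-127) = ((6 - 2*(-1) + 2*9) + 0)*(-127) = ((6 + 2 + 18) + 0)*(-127) = (26 + 0)*(-127) = 26*(-127) = -3302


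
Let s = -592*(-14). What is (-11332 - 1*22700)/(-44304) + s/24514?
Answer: 1787875/1616173 ≈ 1.1062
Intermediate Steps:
s = 8288
(-11332 - 1*22700)/(-44304) + s/24514 = (-11332 - 1*22700)/(-44304) + 8288/24514 = (-11332 - 22700)*(-1/44304) + 8288*(1/24514) = -34032*(-1/44304) + 592/1751 = 709/923 + 592/1751 = 1787875/1616173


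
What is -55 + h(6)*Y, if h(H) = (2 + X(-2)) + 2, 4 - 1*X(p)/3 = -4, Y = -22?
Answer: -671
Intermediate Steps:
X(p) = 24 (X(p) = 12 - 3*(-4) = 12 + 12 = 24)
h(H) = 28 (h(H) = (2 + 24) + 2 = 26 + 2 = 28)
-55 + h(6)*Y = -55 + 28*(-22) = -55 - 616 = -671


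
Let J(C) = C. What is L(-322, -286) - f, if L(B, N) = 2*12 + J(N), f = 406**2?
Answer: -165098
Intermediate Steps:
f = 164836
L(B, N) = 24 + N (L(B, N) = 2*12 + N = 24 + N)
L(-322, -286) - f = (24 - 286) - 1*164836 = -262 - 164836 = -165098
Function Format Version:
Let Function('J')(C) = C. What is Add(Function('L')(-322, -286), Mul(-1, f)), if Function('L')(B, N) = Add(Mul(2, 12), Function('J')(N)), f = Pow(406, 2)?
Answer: -165098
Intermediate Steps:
f = 164836
Function('L')(B, N) = Add(24, N) (Function('L')(B, N) = Add(Mul(2, 12), N) = Add(24, N))
Add(Function('L')(-322, -286), Mul(-1, f)) = Add(Add(24, -286), Mul(-1, 164836)) = Add(-262, -164836) = -165098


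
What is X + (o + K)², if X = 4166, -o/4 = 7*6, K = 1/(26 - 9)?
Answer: 9354999/289 ≈ 32370.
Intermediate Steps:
K = 1/17 ≈ 0.058824
o = -168 (o = -28*6 = -4*42 = -168)
X + (o + K)² = 4166 + (-168 + 1/17)² = 4166 + (-2855/17)² = 4166 + 8151025/289 = 9354999/289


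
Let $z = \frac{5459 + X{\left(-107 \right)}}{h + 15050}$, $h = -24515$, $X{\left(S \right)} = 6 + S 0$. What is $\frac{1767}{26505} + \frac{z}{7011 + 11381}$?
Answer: $\frac{3866629}{58026760} \approx 0.066635$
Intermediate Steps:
$X{\left(S \right)} = 6$ ($X{\left(S \right)} = 6 + 0 = 6$)
$z = - \frac{1093}{1893}$ ($z = \frac{5459 + 6}{-24515 + 15050} = \frac{5465}{-9465} = 5465 \left(- \frac{1}{9465}\right) = - \frac{1093}{1893} \approx -0.57739$)
$\frac{1767}{26505} + \frac{z}{7011 + 11381} = \frac{1767}{26505} - \frac{1093}{1893 \left(7011 + 11381\right)} = 1767 \cdot \frac{1}{26505} - \frac{1093}{1893 \cdot 18392} = \frac{1}{15} - \frac{1093}{34816056} = \frac{3866629}{58026760}$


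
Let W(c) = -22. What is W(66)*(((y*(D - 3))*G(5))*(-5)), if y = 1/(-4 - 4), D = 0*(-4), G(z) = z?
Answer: 825/4 ≈ 206.25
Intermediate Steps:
D = 0
y = -⅛ (y = 1/(-8) = -⅛ ≈ -0.12500)
W(66)*(((y*(D - 3))*G(5))*(-5)) = -22*-(0 - 3)/8*5*(-5) = -22*-⅛*(-3)*5*(-5) = -22*(3/8)*5*(-5) = -165*(-5)/4 = -22*(-75/8) = 825/4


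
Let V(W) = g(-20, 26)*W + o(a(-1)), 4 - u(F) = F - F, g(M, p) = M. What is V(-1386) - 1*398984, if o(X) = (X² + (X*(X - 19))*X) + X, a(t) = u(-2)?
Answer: -371484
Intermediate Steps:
u(F) = 4 (u(F) = 4 - (F - F) = 4 - 1*0 = 4 + 0 = 4)
a(t) = 4
o(X) = X + X² + X²*(-19 + X) (o(X) = (X² + (X*(-19 + X))*X) + X = (X² + X²*(-19 + X)) + X = X + X² + X²*(-19 + X))
V(W) = -220 - 20*W (V(W) = -20*W + 4*(1 + 4² - 18*4) = -20*W + 4*(1 + 16 - 72) = -20*W + 4*(-55) = -20*W - 220 = -220 - 20*W)
V(-1386) - 1*398984 = (-220 - 20*(-1386)) - 1*398984 = (-220 + 27720) - 398984 = 27500 - 398984 = -371484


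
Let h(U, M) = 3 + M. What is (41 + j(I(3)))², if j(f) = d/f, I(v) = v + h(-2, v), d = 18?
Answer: 1849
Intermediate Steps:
I(v) = 3 + 2*v (I(v) = v + (3 + v) = 3 + 2*v)
j(f) = 18/f
(41 + j(I(3)))² = (41 + 18/(3 + 2*3))² = (41 + 18/(3 + 6))² = (41 + 18/9)² = (41 + 18*(⅑))² = (41 + 2)² = 43² = 1849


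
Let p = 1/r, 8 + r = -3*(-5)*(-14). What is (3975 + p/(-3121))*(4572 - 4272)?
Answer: 405675382650/340189 ≈ 1.1925e+6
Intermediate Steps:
r = -218 (r = -8 - 3*(-5)*(-14) = -8 - 1*(-15)*(-14) = -8 + 15*(-14) = -8 - 210 = -218)
p = -1/218 (p = 1/(-218) = -1/218 ≈ -0.0045872)
(3975 + p/(-3121))*(4572 - 4272) = (3975 - 1/218/(-3121))*(4572 - 4272) = (3975 - 1/218*(-1/3121))*300 = (3975 + 1/680378)*300 = (2704502551/680378)*300 = 405675382650/340189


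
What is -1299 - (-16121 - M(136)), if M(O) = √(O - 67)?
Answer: 14822 + √69 ≈ 14830.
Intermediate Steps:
M(O) = √(-67 + O)
-1299 - (-16121 - M(136)) = -1299 - (-16121 - √(-67 + 136)) = -1299 - (-16121 - √69) = -1299 + (16121 + √69) = 14822 + √69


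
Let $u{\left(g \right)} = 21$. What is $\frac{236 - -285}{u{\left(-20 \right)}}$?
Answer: $\frac{521}{21} \approx 24.81$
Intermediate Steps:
$\frac{236 - -285}{u{\left(-20 \right)}} = \frac{236 - -285}{21} = \left(236 + 285\right) \frac{1}{21} = 521 \cdot \frac{1}{21} = \frac{521}{21}$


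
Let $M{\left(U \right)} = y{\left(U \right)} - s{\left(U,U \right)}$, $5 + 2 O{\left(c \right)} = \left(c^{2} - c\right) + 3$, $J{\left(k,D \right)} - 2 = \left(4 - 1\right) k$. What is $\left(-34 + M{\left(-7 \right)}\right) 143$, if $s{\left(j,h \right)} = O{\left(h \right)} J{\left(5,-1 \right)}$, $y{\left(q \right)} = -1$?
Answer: $-70642$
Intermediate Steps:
$J{\left(k,D \right)} = 2 + 3 k$ ($J{\left(k,D \right)} = 2 + \left(4 - 1\right) k = 2 + 3 k$)
$O{\left(c \right)} = -1 + \frac{c^{2}}{2} - \frac{c}{2}$ ($O{\left(c \right)} = - \frac{5}{2} + \frac{\left(c^{2} - c\right) + 3}{2} = - \frac{5}{2} + \frac{3 + c^{2} - c}{2} = - \frac{5}{2} + \left(\frac{3}{2} + \frac{c^{2}}{2} - \frac{c}{2}\right) = -1 + \frac{c^{2}}{2} - \frac{c}{2}$)
$s{\left(j,h \right)} = -17 - \frac{17 h}{2} + \frac{17 h^{2}}{2}$ ($s{\left(j,h \right)} = \left(-1 + \frac{h^{2}}{2} - \frac{h}{2}\right) \left(2 + 3 \cdot 5\right) = \left(-1 + \frac{h^{2}}{2} - \frac{h}{2}\right) \left(2 + 15\right) = \left(-1 + \frac{h^{2}}{2} - \frac{h}{2}\right) 17 = -17 - \frac{17 h}{2} + \frac{17 h^{2}}{2}$)
$M{\left(U \right)} = 16 - \frac{17 U^{2}}{2} + \frac{17 U}{2}$ ($M{\left(U \right)} = -1 - \left(-17 - \frac{17 U}{2} + \frac{17 U^{2}}{2}\right) = -1 + \left(17 - \frac{17 U^{2}}{2} + \frac{17 U}{2}\right) = 16 - \frac{17 U^{2}}{2} + \frac{17 U}{2}$)
$\left(-34 + M{\left(-7 \right)}\right) 143 = \left(-34 + \left(16 - \frac{17 \left(-7\right)^{2}}{2} + \frac{17}{2} \left(-7\right)\right)\right) 143 = \left(-34 - 460\right) 143 = \left(-494\right) 143 = -70642$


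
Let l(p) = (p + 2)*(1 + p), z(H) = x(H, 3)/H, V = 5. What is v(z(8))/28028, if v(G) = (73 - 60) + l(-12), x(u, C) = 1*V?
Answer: 123/28028 ≈ 0.0043885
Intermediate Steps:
x(u, C) = 5 (x(u, C) = 1*5 = 5)
z(H) = 5/H
l(p) = (1 + p)*(2 + p) (l(p) = (2 + p)*(1 + p) = (1 + p)*(2 + p))
v(G) = 123 (v(G) = (73 - 60) + (2 + (-12)**2 + 3*(-12)) = 13 + (2 + 144 - 36) = 13 + 110 = 123)
v(z(8))/28028 = 123/28028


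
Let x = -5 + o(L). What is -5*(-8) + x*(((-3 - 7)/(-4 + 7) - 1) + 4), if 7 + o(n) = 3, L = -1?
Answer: 43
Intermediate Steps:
o(n) = -4 (o(n) = -7 + 3 = -4)
x = -9 (x = -5 - 4 = -9)
-5*(-8) + x*(((-3 - 7)/(-4 + 7) - 1) + 4) = -5*(-8) - 9*(((-3 - 7)/(-4 + 7) - 1) + 4) = 40 - 9*((-10/3 - 1) + 4) = 40 - 9*(-13/3 + 4) = 40 - 9*(-1/3) = 40 + 3 = 43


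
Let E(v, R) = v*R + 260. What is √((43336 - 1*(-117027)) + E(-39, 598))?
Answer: √137301 ≈ 370.54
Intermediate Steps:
E(v, R) = 260 + R*v (E(v, R) = R*v + 260 = 260 + R*v)
√((43336 - 1*(-117027)) + E(-39, 598)) = √((43336 - 1*(-117027)) + (260 + 598*(-39))) = √((43336 + 117027) + (260 - 23322)) = √(160363 - 23062) = √137301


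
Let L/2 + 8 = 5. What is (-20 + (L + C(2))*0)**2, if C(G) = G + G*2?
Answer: 400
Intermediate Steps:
L = -6 (L = -16 + 2*5 = -16 + 10 = -6)
C(G) = 3*G (C(G) = G + 2*G = 3*G)
(-20 + (L + C(2))*0)**2 = (-20 + (-6 + 3*2)*0)**2 = (-20 + (-6 + 6)*0)**2 = (-20 + 0*0)**2 = (-20 + 0)**2 = (-20)**2 = 400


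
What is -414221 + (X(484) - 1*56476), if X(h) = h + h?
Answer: -469729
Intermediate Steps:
X(h) = 2*h
-414221 + (X(484) - 1*56476) = -414221 + (2*484 - 1*56476) = -414221 + (968 - 56476) = -414221 - 55508 = -469729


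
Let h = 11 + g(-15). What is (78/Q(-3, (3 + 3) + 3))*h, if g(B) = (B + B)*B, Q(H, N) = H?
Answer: -11986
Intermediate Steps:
g(B) = 2*B² (g(B) = (2*B)*B = 2*B²)
h = 461 (h = 11 + 2*(-15)² = 11 + 2*225 = 11 + 450 = 461)
(78/Q(-3, (3 + 3) + 3))*h = (78/(-3))*461 = (78*(-⅓))*461 = -26*461 = -11986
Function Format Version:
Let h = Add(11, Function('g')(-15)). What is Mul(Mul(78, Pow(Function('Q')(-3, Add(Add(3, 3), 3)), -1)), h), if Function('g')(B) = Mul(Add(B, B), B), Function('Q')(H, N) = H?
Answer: -11986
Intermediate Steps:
Function('g')(B) = Mul(2, Pow(B, 2)) (Function('g')(B) = Mul(Mul(2, B), B) = Mul(2, Pow(B, 2)))
h = 461 (h = Add(11, Mul(2, Pow(-15, 2))) = Add(11, Mul(2, 225)) = Add(11, 450) = 461)
Mul(Mul(78, Pow(Function('Q')(-3, Add(Add(3, 3), 3)), -1)), h) = Mul(Mul(78, Pow(-3, -1)), 461) = Mul(Mul(78, Rational(-1, 3)), 461) = Mul(-26, 461) = -11986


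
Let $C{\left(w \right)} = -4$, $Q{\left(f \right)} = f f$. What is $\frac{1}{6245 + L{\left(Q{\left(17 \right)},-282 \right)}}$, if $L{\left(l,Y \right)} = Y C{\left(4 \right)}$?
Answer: $\frac{1}{7373} \approx 0.00013563$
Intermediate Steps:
$Q{\left(f \right)} = f^{2}$
$L{\left(l,Y \right)} = - 4 Y$ ($L{\left(l,Y \right)} = Y \left(-4\right) = - 4 Y$)
$\frac{1}{6245 + L{\left(Q{\left(17 \right)},-282 \right)}} = \frac{1}{6245 - -1128} = \frac{1}{6245 + 1128} = \frac{1}{7373}$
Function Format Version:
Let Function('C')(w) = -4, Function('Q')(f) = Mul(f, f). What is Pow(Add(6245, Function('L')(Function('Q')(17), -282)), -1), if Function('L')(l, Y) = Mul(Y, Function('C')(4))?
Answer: Rational(1, 7373) ≈ 0.00013563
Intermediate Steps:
Function('Q')(f) = Pow(f, 2)
Function('L')(l, Y) = Mul(-4, Y) (Function('L')(l, Y) = Mul(Y, -4) = Mul(-4, Y))
Pow(Add(6245, Function('L')(Function('Q')(17), -282)), -1) = Pow(Add(6245, Mul(-4, -282)), -1) = Pow(Add(6245, 1128), -1) = Pow(7373, -1) = Rational(1, 7373)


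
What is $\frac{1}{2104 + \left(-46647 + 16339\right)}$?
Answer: $- \frac{1}{28204} \approx -3.5456 \cdot 10^{-5}$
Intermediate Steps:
$\frac{1}{2104 + \left(-46647 + 16339\right)} = \frac{1}{2104 - 30308} = \frac{1}{-28204} = - \frac{1}{28204}$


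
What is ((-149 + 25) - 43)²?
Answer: 27889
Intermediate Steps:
((-149 + 25) - 43)² = (-124 - 43)² = (-167)² = 27889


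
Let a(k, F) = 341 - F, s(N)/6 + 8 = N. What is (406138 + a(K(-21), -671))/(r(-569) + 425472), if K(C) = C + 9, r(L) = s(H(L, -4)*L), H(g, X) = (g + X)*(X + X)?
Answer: -203575/7612176 ≈ -0.026743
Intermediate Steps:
H(g, X) = 2*X*(X + g) (H(g, X) = (X + g)*(2*X) = 2*X*(X + g))
s(N) = -48 + 6*N
r(L) = -48 + 6*L*(32 - 8*L) (r(L) = -48 + 6*((2*(-4)*(-4 + L))*L) = -48 + 6*((32 - 8*L)*L) = -48 + 6*(L*(32 - 8*L)) = -48 + 6*L*(32 - 8*L))
K(C) = 9 + C
(406138 + a(K(-21), -671))/(r(-569) + 425472) = (406138 + (341 - 1*(-671)))/((-48 - 48*(-569)*(-4 - 569)) + 425472) = (406138 + (341 + 671))/((-48 - 48*(-569)*(-573)) + 425472) = (406138 + 1012)/((-48 - 15649776) + 425472) = 407150/(-15649824 + 425472) = 407150/(-15224352) = 407150*(-1/15224352) = -203575/7612176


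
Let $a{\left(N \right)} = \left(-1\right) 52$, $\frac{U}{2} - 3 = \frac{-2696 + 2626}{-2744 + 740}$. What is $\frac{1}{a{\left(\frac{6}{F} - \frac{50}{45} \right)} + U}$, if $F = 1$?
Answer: $- \frac{501}{23011} \approx -0.021772$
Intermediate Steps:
$U = \frac{3041}{501}$ ($U = 6 + 2 \frac{-2696 + 2626}{-2744 + 740} = 6 + 2 \left(- \frac{70}{-2004}\right) = 6 + 2 \left(\left(-70\right) \left(- \frac{1}{2004}\right)\right) = 6 + 2 \cdot \frac{35}{1002} = 6 + \frac{35}{501} = \frac{3041}{501} \approx 6.0699$)
$a{\left(N \right)} = -52$
$\frac{1}{a{\left(\frac{6}{F} - \frac{50}{45} \right)} + U} = \frac{1}{-52 + \frac{3041}{501}} = \frac{1}{- \frac{23011}{501}} = - \frac{501}{23011}$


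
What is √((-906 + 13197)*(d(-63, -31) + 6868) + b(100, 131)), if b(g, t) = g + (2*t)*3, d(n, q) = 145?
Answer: √86197669 ≈ 9284.3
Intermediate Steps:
b(g, t) = g + 6*t
√((-906 + 13197)*(d(-63, -31) + 6868) + b(100, 131)) = √((-906 + 13197)*(145 + 6868) + (100 + 6*131)) = √(12291*7013 + (100 + 786)) = √(86196783 + 886) = √86197669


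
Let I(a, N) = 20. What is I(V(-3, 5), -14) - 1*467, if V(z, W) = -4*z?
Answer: -447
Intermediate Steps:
I(V(-3, 5), -14) - 1*467 = 20 - 1*467 = 20 - 467 = -447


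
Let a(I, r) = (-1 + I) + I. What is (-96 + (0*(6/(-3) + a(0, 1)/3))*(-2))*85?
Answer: -8160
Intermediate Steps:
a(I, r) = -1 + 2*I
(-96 + (0*(6/(-3) + a(0, 1)/3))*(-2))*85 = (-96 + (0*(6/(-3) + (-1 + 2*0)/3))*(-2))*85 = (-96 + (0*(6*(-⅓) + (-1 + 0)*(⅓)))*(-2))*85 = (-96 + (0*(-2 - 1*⅓))*(-2))*85 = (-96 + (0*(-2 - ⅓))*(-2))*85 = (-96 + (0*(-7/3))*(-2))*85 = (-96 + 0*(-2))*85 = (-96 + 0)*85 = -96*85 = -8160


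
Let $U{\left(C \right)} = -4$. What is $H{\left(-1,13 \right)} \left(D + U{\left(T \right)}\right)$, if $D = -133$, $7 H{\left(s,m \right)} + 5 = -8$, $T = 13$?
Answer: $\frac{1781}{7} \approx 254.43$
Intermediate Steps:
$H{\left(s,m \right)} = - \frac{13}{7}$ ($H{\left(s,m \right)} = - \frac{5}{7} + \frac{1}{7} \left(-8\right) = - \frac{5}{7} - \frac{8}{7} = - \frac{13}{7}$)
$H{\left(-1,13 \right)} \left(D + U{\left(T \right)}\right) = - \frac{13 \left(-133 - 4\right)}{7} = \left(- \frac{13}{7}\right) \left(-137\right) = \frac{1781}{7}$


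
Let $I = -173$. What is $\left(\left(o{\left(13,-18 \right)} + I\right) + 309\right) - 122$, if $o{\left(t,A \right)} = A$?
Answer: $-4$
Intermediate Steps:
$\left(\left(o{\left(13,-18 \right)} + I\right) + 309\right) - 122 = \left(\left(-18 - 173\right) + 309\right) - 122 = \left(-191 + 309\right) - 122 = 118 - 122 = -4$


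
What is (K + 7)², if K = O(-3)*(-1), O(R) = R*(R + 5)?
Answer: 169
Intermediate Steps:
O(R) = R*(5 + R)
K = 6 (K = -3*(5 - 3)*(-1) = -3*2*(-1) = -6*(-1) = 6)
(K + 7)² = (6 + 7)² = 13² = 169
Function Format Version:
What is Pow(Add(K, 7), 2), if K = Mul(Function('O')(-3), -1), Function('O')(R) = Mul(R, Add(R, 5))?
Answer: 169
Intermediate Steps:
Function('O')(R) = Mul(R, Add(5, R))
K = 6 (K = Mul(Mul(-3, Add(5, -3)), -1) = Mul(Mul(-3, 2), -1) = Mul(-6, -1) = 6)
Pow(Add(K, 7), 2) = Pow(Add(6, 7), 2) = Pow(13, 2) = 169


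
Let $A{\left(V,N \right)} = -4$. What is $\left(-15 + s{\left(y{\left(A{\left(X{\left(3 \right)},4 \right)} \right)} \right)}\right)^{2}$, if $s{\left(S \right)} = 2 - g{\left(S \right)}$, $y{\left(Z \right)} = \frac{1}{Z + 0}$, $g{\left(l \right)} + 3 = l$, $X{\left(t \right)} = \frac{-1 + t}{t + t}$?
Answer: $\frac{1521}{16} \approx 95.063$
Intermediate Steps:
$X{\left(t \right)} = \frac{-1 + t}{2 t}$
$g{\left(l \right)} = -3 + l$
$y{\left(Z \right)} = \frac{1}{Z}$
$s{\left(S \right)} = 5 - S$ ($s{\left(S \right)} = 2 - \left(-3 + S\right) = 5 - S$)
$\left(-15 + s{\left(y{\left(A{\left(X{\left(3 \right)},4 \right)} \right)} \right)}\right)^{2} = \left(-15 + \left(5 - \frac{1}{-4}\right)\right)^{2} = \left(-15 + \left(5 - - \frac{1}{4}\right)\right)^{2} = \left(-15 + \left(5 + \frac{1}{4}\right)\right)^{2} = \left(-15 + \frac{21}{4}\right)^{2} = \left(- \frac{39}{4}\right)^{2} = \frac{1521}{16}$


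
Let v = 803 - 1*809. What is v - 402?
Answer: -408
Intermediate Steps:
v = -6 (v = 803 - 809 = -6)
v - 402 = -6 - 402 = -408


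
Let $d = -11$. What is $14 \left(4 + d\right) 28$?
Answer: $-2744$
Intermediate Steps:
$14 \left(4 + d\right) 28 = 14 \left(4 - 11\right) 28 = 14 \left(-7\right) 28 = \left(-98\right) 28 = -2744$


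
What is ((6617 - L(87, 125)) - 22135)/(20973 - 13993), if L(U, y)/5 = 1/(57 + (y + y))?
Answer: -4764031/2142860 ≈ -2.2232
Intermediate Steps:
L(U, y) = 5/(57 + 2*y) (L(U, y) = 5/(57 + (y + y)) = 5/(57 + 2*y))
((6617 - L(87, 125)) - 22135)/(20973 - 13993) = ((6617 - 5/(57 + 2*125)) - 22135)/(20973 - 13993) = ((6617 - 5/(57 + 250)) - 22135)/6980 = ((6617 - 5/307) - 22135)*(1/6980) = (2031414/307 - 22135)*(1/6980) = -4764031/307*1/6980 = -4764031/2142860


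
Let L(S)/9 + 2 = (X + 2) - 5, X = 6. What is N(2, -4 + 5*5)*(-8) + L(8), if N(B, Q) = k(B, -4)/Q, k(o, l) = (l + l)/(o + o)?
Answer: 205/21 ≈ 9.7619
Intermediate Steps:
k(o, l) = l/o (k(o, l) = (2*l)/((2*o)) = (2*l)*(1/(2*o)) = l/o)
N(B, Q) = -4/(B*Q) (N(B, Q) = (-4/B)/Q = -4/(B*Q))
L(S) = 9 (L(S) = -18 + 9*((6 + 2) - 5) = -18 + 9*(8 - 5) = -18 + 9*3 = -18 + 27 = 9)
N(2, -4 + 5*5)*(-8) + L(8) = -4/(2*(-4 + 5*5))*(-8) + 9 = -4*1/2/(-4 + 25)*(-8) + 9 = -4*1/2/21*(-8) + 9 = -4*1/2*1/21*(-8) + 9 = -2/21*(-8) + 9 = 16/21 + 9 = 205/21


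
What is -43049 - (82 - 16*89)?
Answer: -41707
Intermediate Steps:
-43049 - (82 - 16*89) = -43049 - (82 - 1424) = -43049 - 1*(-1342) = -43049 + 1342 = -41707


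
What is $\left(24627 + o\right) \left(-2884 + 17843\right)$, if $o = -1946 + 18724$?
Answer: $619377395$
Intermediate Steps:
$o = 16778$
$\left(24627 + o\right) \left(-2884 + 17843\right) = \left(24627 + 16778\right) \left(-2884 + 17843\right) = 41405 \cdot 14959 = 619377395$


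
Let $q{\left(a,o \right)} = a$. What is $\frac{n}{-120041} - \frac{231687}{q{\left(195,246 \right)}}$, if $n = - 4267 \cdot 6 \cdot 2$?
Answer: $- \frac{9267318129}{7802665} \approx -1187.7$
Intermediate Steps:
$n = -51204$ ($n = \left(-4267\right) 12 = -51204$)
$\frac{n}{-120041} - \frac{231687}{q{\left(195,246 \right)}} = - \frac{51204}{-120041} - \frac{231687}{195} = \left(-51204\right) \left(- \frac{1}{120041}\right) - \frac{77229}{65} = \frac{51204}{120041} - \frac{77229}{65} = - \frac{9267318129}{7802665}$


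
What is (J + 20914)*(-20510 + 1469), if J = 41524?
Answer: -1188881958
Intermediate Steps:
(J + 20914)*(-20510 + 1469) = (41524 + 20914)*(-20510 + 1469) = 62438*(-19041) = -1188881958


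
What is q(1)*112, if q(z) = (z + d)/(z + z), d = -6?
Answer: -280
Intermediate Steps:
q(z) = (-6 + z)/(2*z) (q(z) = (z - 6)/(z + z) = (-6 + z)/((2*z)) = (-6 + z)*(1/(2*z)) = (-6 + z)/(2*z))
q(1)*112 = ((½)*(-6 + 1)/1)*112 = ((½)*1*(-5))*112 = -5/2*112 = -280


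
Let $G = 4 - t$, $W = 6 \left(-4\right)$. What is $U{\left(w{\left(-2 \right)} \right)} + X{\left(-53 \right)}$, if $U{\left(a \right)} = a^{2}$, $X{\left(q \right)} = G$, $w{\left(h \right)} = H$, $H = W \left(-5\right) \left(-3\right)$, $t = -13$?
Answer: $129617$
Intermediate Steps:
$W = -24$
$H = -360$ ($H = \left(-24\right) \left(-5\right) \left(-3\right) = 120 \left(-3\right) = -360$)
$w{\left(h \right)} = -360$
$G = 17$ ($G = 4 - -13 = 4 + 13 = 17$)
$X{\left(q \right)} = 17$
$U{\left(w{\left(-2 \right)} \right)} + X{\left(-53 \right)} = \left(-360\right)^{2} + 17 = 129600 + 17 = 129617$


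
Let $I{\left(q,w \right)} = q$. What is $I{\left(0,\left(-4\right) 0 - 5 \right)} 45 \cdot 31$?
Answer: $0$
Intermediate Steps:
$I{\left(0,\left(-4\right) 0 - 5 \right)} 45 \cdot 31 = 0 \cdot 45 \cdot 31 = 0 \cdot 31 = 0$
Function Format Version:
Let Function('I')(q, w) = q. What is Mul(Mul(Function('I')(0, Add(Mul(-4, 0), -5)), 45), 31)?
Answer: 0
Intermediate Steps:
Mul(Mul(Function('I')(0, Add(Mul(-4, 0), -5)), 45), 31) = Mul(Mul(0, 45), 31) = Mul(0, 31) = 0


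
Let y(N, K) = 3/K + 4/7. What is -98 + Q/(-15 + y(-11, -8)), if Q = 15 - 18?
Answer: -81074/829 ≈ -97.797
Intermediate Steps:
y(N, K) = 4/7 + 3/K (y(N, K) = 3/K + 4*(⅐) = 3/K + 4/7 = 4/7 + 3/K)
Q = -3
-98 + Q/(-15 + y(-11, -8)) = -98 - 3/(-15 + (4/7 + 3/(-8))) = -98 - 3/(-15 + (4/7 + 3*(-⅛))) = -98 - 3/(-15 + (4/7 - 3/8)) = -98 - 3/(-15 + 11/56) = -98 - 3/(-829/56) = -98 - 3*(-56/829) = -98 + 168/829 = -81074/829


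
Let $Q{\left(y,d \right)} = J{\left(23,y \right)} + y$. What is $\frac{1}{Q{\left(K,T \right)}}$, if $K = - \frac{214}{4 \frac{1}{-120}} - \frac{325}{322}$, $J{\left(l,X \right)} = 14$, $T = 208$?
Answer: $\frac{322}{2071423} \approx 0.00015545$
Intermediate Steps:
$K = \frac{2066915}{322}$ ($K = - \frac{214}{4 \left(- \frac{1}{120}\right)} - \frac{325}{322} = - \frac{214}{- \frac{1}{30}} - \frac{325}{322} = \left(-214\right) \left(-30\right) - \frac{325}{322} = 6420 - \frac{325}{322} = \frac{2066915}{322} \approx 6419.0$)
$Q{\left(y,d \right)} = 14 + y$
$\frac{1}{Q{\left(K,T \right)}} = \frac{1}{14 + \frac{2066915}{322}} = \frac{1}{\frac{2071423}{322}} = \frac{322}{2071423}$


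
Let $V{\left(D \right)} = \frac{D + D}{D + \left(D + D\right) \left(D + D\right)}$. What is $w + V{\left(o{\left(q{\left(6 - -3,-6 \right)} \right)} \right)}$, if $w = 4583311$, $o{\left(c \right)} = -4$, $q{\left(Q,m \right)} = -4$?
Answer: $\frac{68749663}{15} \approx 4.5833 \cdot 10^{6}$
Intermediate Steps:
$V{\left(D \right)} = \frac{2 D}{D + 4 D^{2}}$ ($V{\left(D \right)} = \frac{2 D}{D + 2 D 2 D} = \frac{2 D}{D + 4 D^{2}}$)
$w + V{\left(o{\left(q{\left(6 - -3,-6 \right)} \right)} \right)} = 4583311 + \frac{2}{1 + 4 \left(-4\right)} = 4583311 + \frac{2}{1 - 16} = 4583311 + \frac{2}{-15} = 4583311 + 2 \left(- \frac{1}{15}\right) = 4583311 - \frac{2}{15} = \frac{68749663}{15}$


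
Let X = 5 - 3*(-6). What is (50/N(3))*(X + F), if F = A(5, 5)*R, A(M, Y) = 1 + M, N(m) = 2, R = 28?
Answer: 4775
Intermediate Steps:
X = 23 (X = 5 + 18 = 23)
F = 168 (F = (1 + 5)*28 = 6*28 = 168)
(50/N(3))*(X + F) = (50/2)*(23 + 168) = (50*(½))*191 = 25*191 = 4775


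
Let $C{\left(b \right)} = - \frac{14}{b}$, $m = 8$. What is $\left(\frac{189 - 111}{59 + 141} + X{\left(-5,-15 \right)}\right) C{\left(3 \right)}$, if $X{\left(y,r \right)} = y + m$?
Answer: $- \frac{791}{50} \approx -15.82$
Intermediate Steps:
$X{\left(y,r \right)} = 8 + y$ ($X{\left(y,r \right)} = y + 8 = 8 + y$)
$\left(\frac{189 - 111}{59 + 141} + X{\left(-5,-15 \right)}\right) C{\left(3 \right)} = \left(\frac{189 - 111}{59 + 141} + \left(8 - 5\right)\right) \left(- \frac{14}{3}\right) = \left(\frac{78}{200} + 3\right) \left(\left(-14\right) \frac{1}{3}\right) = \left(78 \cdot \frac{1}{200} + 3\right) \left(- \frac{14}{3}\right) = \left(\frac{39}{100} + 3\right) \left(- \frac{14}{3}\right) = \frac{339}{100} \left(- \frac{14}{3}\right) = - \frac{791}{50}$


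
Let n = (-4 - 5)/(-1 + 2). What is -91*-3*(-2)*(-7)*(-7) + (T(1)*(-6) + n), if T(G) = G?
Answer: -26769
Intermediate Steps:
n = -9 (n = -9/1 = -9*1 = -9)
-91*-3*(-2)*(-7)*(-7) + (T(1)*(-6) + n) = -91*-3*(-2)*(-7)*(-7) + (1*(-6) - 9) = -91*6*(-7)*(-7) + (-6 - 9) = -(-3822)*(-7) - 15 = -91*294 - 15 = -26754 - 15 = -26769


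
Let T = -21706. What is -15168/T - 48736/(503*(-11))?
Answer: 570894080/60049649 ≈ 9.5070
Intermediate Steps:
-15168/T - 48736/(503*(-11)) = -15168/(-21706) - 48736/(503*(-11)) = -15168*(-1/21706) - 48736/(-5533) = 7584/10853 - 48736*(-1/5533) = 7584/10853 + 48736/5533 = 570894080/60049649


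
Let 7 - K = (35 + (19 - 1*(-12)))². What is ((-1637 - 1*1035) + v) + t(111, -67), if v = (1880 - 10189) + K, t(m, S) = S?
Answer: -15397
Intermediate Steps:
K = -4349 (K = 7 - (35 + (19 - 1*(-12)))² = 7 - (35 + (19 + 12))² = 7 - (35 + 31)² = 7 - 1*66² = 7 - 1*4356 = 7 - 4356 = -4349)
v = -12658 (v = (1880 - 10189) - 4349 = -8309 - 4349 = -12658)
((-1637 - 1*1035) + v) + t(111, -67) = ((-1637 - 1*1035) - 12658) - 67 = ((-1637 - 1035) - 12658) - 67 = (-2672 - 12658) - 67 = -15330 - 67 = -15397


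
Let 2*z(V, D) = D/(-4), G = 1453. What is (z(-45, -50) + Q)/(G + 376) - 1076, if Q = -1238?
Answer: -7876943/7316 ≈ -1076.7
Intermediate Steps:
z(V, D) = -D/8 (z(V, D) = (D/(-4))/2 = (-D/4)/2 = -D/8)
(z(-45, -50) + Q)/(G + 376) - 1076 = (-⅛*(-50) - 1238)/(1453 + 376) - 1076 = (25/4 - 1238)/1829 - 1076 = -4927/4*1/1829 - 1076 = -4927/7316 - 1076 = -7876943/7316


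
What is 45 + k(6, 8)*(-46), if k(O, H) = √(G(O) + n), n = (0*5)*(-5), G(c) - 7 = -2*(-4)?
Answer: 45 - 46*√15 ≈ -133.16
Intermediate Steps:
G(c) = 15 (G(c) = 7 - 2*(-4) = 7 + 8 = 15)
n = 0 (n = 0*(-5) = 0)
k(O, H) = √15 (k(O, H) = √(15 + 0) = √15)
45 + k(6, 8)*(-46) = 45 + √15*(-46) = 45 - 46*√15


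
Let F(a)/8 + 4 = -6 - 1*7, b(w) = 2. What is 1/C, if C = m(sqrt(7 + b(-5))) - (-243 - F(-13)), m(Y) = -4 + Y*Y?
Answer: 1/112 ≈ 0.0089286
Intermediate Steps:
F(a) = -136 (F(a) = -32 + 8*(-6 - 1*7) = -32 + 8*(-6 - 7) = -32 + 8*(-13) = -32 - 104 = -136)
m(Y) = -4 + Y**2
C = 112 (C = (-4 + (sqrt(7 + 2))**2) - (-243 - 1*(-136)) = (-4 + (sqrt(9))**2) - (-243 + 136) = (-4 + 3**2) - 1*(-107) = (-4 + 9) + 107 = 5 + 107 = 112)
1/C = 1/112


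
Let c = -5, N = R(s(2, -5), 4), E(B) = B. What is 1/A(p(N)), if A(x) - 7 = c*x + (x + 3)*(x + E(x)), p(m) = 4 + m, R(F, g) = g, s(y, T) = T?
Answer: 1/143 ≈ 0.0069930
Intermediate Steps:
N = 4
A(x) = 7 - 5*x + 2*x*(3 + x) (A(x) = 7 + (-5*x + (x + 3)*(x + x)) = 7 + (-5*x + (3 + x)*(2*x)) = 7 + (-5*x + 2*x*(3 + x)) = 7 - 5*x + 2*x*(3 + x))
1/A(p(N)) = 1/(7 + (4 + 4) + 2*(4 + 4)**2) = 1/(7 + 8 + 2*8**2) = 1/(7 + 8 + 2*64) = 1/(7 + 8 + 128) = 1/143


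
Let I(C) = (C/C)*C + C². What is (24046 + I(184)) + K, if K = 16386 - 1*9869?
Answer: 64603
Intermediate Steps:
K = 6517 (K = 16386 - 9869 = 6517)
I(C) = C + C² (I(C) = 1*C + C² = C + C²)
(24046 + I(184)) + K = (24046 + 184*(1 + 184)) + 6517 = (24046 + 184*185) + 6517 = (24046 + 34040) + 6517 = 58086 + 6517 = 64603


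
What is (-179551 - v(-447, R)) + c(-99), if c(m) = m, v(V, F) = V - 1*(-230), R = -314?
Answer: -179433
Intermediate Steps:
v(V, F) = 230 + V (v(V, F) = V + 230 = 230 + V)
(-179551 - v(-447, R)) + c(-99) = (-179551 - (230 - 447)) - 99 = (-179551 - 1*(-217)) - 99 = (-179551 + 217) - 99 = -179334 - 99 = -179433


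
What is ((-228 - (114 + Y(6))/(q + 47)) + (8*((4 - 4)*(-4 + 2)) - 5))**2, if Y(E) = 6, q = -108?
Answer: 198612649/3721 ≈ 53376.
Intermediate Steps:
((-228 - (114 + Y(6))/(q + 47)) + (8*((4 - 4)*(-4 + 2)) - 5))**2 = ((-228 - (114 + 6)/(-108 + 47)) + (8*((4 - 4)*(-4 + 2)) - 5))**2 = ((-228 - 120/(-61)) + (8*(0*(-2)) - 5))**2 = ((-228 - 120*(-1)/61) + (8*0 - 5))**2 = ((-228 - 1*(-120/61)) + (0 - 5))**2 = ((-228 + 120/61) - 5)**2 = (-13788/61 - 5)**2 = (-14093/61)**2 = 198612649/3721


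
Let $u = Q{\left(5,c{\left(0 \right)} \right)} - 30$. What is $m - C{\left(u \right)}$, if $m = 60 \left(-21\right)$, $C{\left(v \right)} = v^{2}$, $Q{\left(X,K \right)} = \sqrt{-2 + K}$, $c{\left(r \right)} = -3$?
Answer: $-2155 + 60 i \sqrt{5} \approx -2155.0 + 134.16 i$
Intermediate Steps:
$u = -30 + i \sqrt{5}$ ($u = \sqrt{-2 - 3} - 30 = \sqrt{-5} - 30 = i \sqrt{5} - 30 = -30 + i \sqrt{5} \approx -30.0 + 2.2361 i$)
$m = -1260$
$m - C{\left(u \right)} = -1260 - \left(-30 + i \sqrt{5}\right)^{2}$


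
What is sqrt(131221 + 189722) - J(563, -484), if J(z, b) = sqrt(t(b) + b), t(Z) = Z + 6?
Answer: sqrt(320943) - I*sqrt(962) ≈ 566.52 - 31.016*I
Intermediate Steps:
t(Z) = 6 + Z
J(z, b) = sqrt(6 + 2*b) (J(z, b) = sqrt((6 + b) + b) = sqrt(6 + 2*b))
sqrt(131221 + 189722) - J(563, -484) = sqrt(131221 + 189722) - sqrt(6 + 2*(-484)) = sqrt(320943) - sqrt(6 - 968) = sqrt(320943) - sqrt(-962) = sqrt(320943) - I*sqrt(962)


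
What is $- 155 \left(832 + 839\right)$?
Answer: $-259005$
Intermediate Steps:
$- 155 \left(832 + 839\right) = \left(-155\right) 1671 = -259005$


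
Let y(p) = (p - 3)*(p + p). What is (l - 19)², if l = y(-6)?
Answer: 7921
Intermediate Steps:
y(p) = 2*p*(-3 + p) (y(p) = (-3 + p)*(2*p) = 2*p*(-3 + p))
l = 108 (l = 2*(-6)*(-3 - 6) = 2*(-6)*(-9) = 108)
(l - 19)² = (108 - 19)² = 89² = 7921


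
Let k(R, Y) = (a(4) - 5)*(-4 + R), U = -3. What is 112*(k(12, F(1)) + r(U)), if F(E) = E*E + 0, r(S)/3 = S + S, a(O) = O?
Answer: -2912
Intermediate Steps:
r(S) = 6*S (r(S) = 3*(S + S) = 3*(2*S) = 6*S)
F(E) = E**2 (F(E) = E**2 + 0 = E**2)
k(R, Y) = 4 - R (k(R, Y) = (4 - 5)*(-4 + R) = -(-4 + R) = 4 - R)
112*(k(12, F(1)) + r(U)) = 112*((4 - 1*12) + 6*(-3)) = 112*((4 - 12) - 18) = 112*(-8 - 18) = 112*(-26) = -2912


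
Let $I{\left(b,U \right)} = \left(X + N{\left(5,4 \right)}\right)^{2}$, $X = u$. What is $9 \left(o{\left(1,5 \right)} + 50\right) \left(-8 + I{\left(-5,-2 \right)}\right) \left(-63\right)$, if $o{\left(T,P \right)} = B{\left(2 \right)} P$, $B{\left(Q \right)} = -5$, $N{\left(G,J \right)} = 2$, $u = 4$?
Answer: $-396900$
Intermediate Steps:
$X = 4$
$o{\left(T,P \right)} = - 5 P$
$I{\left(b,U \right)} = 36$ ($I{\left(b,U \right)} = \left(4 + 2\right)^{2} = 6^{2} = 36$)
$9 \left(o{\left(1,5 \right)} + 50\right) \left(-8 + I{\left(-5,-2 \right)}\right) \left(-63\right) = 9 \left(\left(-5\right) 5 + 50\right) \left(-8 + 36\right) \left(-63\right) = 9 \left(-25 + 50\right) 28 \left(-63\right) = 9 \cdot 25 \cdot 28 \left(-63\right) = 9 \cdot 700 \left(-63\right) = 6300 \left(-63\right) = -396900$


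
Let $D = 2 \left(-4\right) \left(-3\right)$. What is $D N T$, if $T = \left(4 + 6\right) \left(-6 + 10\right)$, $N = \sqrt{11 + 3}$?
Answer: $960 \sqrt{14} \approx 3592.0$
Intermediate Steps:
$D = 24$ ($D = \left(-8\right) \left(-3\right) = 24$)
$N = \sqrt{14} \approx 3.7417$
$T = 40$ ($T = 10 \cdot 4 = 40$)
$D N T = 24 \sqrt{14} \cdot 40 = 960 \sqrt{14}$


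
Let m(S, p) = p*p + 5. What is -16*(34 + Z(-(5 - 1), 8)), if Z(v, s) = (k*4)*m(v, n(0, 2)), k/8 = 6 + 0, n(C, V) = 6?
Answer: -126496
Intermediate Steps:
k = 48 (k = 8*(6 + 0) = 8*6 = 48)
m(S, p) = 5 + p² (m(S, p) = p² + 5 = 5 + p²)
Z(v, s) = 7872 (Z(v, s) = (48*4)*(5 + 6²) = 192*(5 + 36) = 192*41 = 7872)
-16*(34 + Z(-(5 - 1), 8)) = -16*(34 + 7872) = -16*7906 = -126496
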